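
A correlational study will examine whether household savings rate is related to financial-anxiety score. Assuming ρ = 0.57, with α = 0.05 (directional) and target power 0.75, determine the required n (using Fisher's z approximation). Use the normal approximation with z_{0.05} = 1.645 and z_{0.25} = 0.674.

n = 16

Fisher's z: C = ½·ln((1+r)/(1−r)) = ½·ln(3.6512) = 0.6475.
n = ((z_{α} + z_β)/C)² + 3.
(1.645 + 0.674) / 0.6475 = 2.319 / 0.6475 = 3.581.
n = 3.581² + 3 = 12.83 + 3 = 15.8.
Round up.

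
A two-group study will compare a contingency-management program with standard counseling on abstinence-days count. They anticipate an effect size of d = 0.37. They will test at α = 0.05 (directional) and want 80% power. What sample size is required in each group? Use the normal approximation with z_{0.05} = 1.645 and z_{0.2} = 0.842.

n = 91 per group

For two independent groups with equal n: n = 2·((z_{α} + z_β) / d)².
z_{α} + z_β = 1.645 + 0.842 = 2.487.
n = 2 × (2.487 / 0.37)² = 2 × 6.722² = 2 × 45.18 = 90.4.
Round up to the next whole participant.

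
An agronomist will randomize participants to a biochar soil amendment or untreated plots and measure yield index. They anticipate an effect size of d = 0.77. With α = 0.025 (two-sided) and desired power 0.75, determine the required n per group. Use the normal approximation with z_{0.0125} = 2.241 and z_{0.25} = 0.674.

n = 29 per group

For two independent groups with equal n: n = 2·((z_{α/2} + z_β) / d)².
z_{α/2} + z_β = 2.241 + 0.674 = 2.915.
n = 2 × (2.915 / 0.77)² = 2 × 3.786² = 2 × 14.33 = 28.7.
Round up to the next whole participant.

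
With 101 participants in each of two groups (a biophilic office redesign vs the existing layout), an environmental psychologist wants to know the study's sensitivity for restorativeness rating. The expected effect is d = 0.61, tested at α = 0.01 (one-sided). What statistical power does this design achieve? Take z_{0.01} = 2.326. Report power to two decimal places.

For two equal groups, power = Φ(d·√(n/2) − z_{α}).
d·√(n/2) = 0.61 × √(101/2) = 0.61 × 7.106 = 4.335.
z_β = 4.335 − 2.326 = 2.009.
Power = Φ(2.009) = 0.978.

power ≈ 0.98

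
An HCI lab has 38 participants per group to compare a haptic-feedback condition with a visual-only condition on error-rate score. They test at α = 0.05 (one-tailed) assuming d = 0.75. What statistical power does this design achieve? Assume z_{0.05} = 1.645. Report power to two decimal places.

power ≈ 0.95

For two equal groups, power = Φ(d·√(n/2) − z_{α}).
d·√(n/2) = 0.75 × √(38/2) = 0.75 × 4.359 = 3.269.
z_β = 3.269 − 1.645 = 1.624.
Power = Φ(1.624) = 0.948.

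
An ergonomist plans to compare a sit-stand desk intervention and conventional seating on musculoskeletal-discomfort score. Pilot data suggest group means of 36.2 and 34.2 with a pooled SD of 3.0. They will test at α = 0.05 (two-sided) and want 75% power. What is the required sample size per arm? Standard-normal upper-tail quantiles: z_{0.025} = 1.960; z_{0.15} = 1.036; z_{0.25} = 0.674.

n = 32 per group

Cohen's d = |M₁ − M₂| / SD_pooled = |36.2 − 34.2| / 3.0 = 2.0 / 3.0 = 0.667.
For two independent groups with equal n: n = 2·((z_{α/2} + z_β) / d)².
z_{α/2} + z_β = 1.960 + 0.674 = 2.634.
n = 2 × (2.634 / 0.667)² = 2 × 3.949² = 2 × 15.59 = 31.2.
Round up to the next whole participant.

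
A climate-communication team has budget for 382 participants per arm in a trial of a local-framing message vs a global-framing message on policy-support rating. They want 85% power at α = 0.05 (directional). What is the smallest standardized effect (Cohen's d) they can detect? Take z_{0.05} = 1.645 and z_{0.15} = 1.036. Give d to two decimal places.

d_min ≈ 0.19

For two independent groups of n = 382 each: d_min = (z_{α} + z_β)·√(2/n).
z-sum = 1.645 + 1.036 = 2.681.
d_min = 2.681 × √(2/382) = 2.681 × 0.0724 = 0.194.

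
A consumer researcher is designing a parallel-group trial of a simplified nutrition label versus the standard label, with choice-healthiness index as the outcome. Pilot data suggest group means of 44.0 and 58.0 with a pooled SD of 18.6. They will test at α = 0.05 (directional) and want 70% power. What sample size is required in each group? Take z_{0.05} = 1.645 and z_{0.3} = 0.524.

Cohen's d = |M₁ − M₂| / SD_pooled = |44.0 − 58.0| / 18.6 = 14.0 / 18.6 = 0.753.
For two independent groups with equal n: n = 2·((z_{α} + z_β) / d)².
z_{α} + z_β = 1.645 + 0.524 = 2.169.
n = 2 × (2.169 / 0.753)² = 2 × 2.880² = 2 × 8.30 = 16.6.
Round up to the next whole participant.

n = 17 per group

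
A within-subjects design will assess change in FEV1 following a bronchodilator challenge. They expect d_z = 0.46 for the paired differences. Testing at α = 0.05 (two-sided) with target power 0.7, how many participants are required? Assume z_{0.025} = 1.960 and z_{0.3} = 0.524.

For a paired (one-sample on differences) test: n = ((z_{α/2} + z_β) / d)².
z_{α/2} + z_β = 1.960 + 0.524 = 2.484.
n = (2.484 / 0.46)² = 5.400² = 29.16.
Round up.

n = 30 pairs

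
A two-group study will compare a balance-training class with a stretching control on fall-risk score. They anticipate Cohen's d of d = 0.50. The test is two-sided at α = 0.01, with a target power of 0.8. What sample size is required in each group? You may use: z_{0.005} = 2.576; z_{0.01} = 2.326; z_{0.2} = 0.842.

For two independent groups with equal n: n = 2·((z_{α/2} + z_β) / d)².
z_{α/2} + z_β = 2.576 + 0.842 = 3.418.
n = 2 × (3.418 / 0.50)² = 2 × 6.836² = 2 × 46.73 = 93.5.
Round up to the next whole participant.

n = 94 per group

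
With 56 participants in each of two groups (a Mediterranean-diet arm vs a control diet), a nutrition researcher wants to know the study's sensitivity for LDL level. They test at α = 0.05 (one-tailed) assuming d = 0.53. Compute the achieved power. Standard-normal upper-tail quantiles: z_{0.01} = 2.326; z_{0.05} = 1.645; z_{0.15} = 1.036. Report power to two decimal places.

For two equal groups, power = Φ(d·√(n/2) − z_{α}).
d·√(n/2) = 0.53 × √(56/2) = 0.53 × 5.292 = 2.804.
z_β = 2.804 − 1.645 = 1.159.
Power = Φ(1.159) = 0.877.

power ≈ 0.88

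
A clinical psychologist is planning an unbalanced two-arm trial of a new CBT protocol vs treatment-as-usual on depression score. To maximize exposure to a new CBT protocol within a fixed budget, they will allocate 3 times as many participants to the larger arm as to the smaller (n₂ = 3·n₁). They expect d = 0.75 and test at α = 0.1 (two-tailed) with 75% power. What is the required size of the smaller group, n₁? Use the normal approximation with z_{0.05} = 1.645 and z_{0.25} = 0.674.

With allocation ratio k = n₂/n₁ = 3, Var(x̄₁−x̄₂) = σ²(1/n₁ + 1/(k·n₁)) = σ²·(k+1)/(k·n₁).
So n₁ = (1 + 1/k)·((z_{α/2} + z_β)/d)² = 1.333 × (2.319/0.75)².
n₁ = 1.333 × 9.56 = 12.7.
Round up: n₁ = 13, giving n₂ = 3 × 13 = 39.

n₁ = 13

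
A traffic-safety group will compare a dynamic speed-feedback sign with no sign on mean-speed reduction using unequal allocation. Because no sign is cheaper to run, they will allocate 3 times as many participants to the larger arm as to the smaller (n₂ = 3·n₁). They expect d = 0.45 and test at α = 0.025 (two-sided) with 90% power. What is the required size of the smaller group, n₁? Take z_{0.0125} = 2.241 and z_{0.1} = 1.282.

With allocation ratio k = n₂/n₁ = 3, Var(x̄₁−x̄₂) = σ²(1/n₁ + 1/(k·n₁)) = σ²·(k+1)/(k·n₁).
So n₁ = (1 + 1/k)·((z_{α/2} + z_β)/d)² = 1.333 × (3.523/0.45)².
n₁ = 1.333 × 61.29 = 81.7.
Round up: n₁ = 82, giving n₂ = 3 × 82 = 246.

n₁ = 82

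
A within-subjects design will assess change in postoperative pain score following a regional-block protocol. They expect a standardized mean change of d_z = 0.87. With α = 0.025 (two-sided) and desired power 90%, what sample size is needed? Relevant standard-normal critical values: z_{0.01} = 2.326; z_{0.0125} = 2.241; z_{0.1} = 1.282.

For a paired (one-sample on differences) test: n = ((z_{α/2} + z_β) / d)².
z_{α/2} + z_β = 2.241 + 1.282 = 3.523.
n = (3.523 / 0.87)² = 4.049² = 16.40.
Round up.

n = 17 pairs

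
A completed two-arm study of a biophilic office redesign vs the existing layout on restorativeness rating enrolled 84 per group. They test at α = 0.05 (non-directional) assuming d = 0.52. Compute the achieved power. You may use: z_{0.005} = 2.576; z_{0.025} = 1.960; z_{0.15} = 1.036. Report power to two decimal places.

For two equal groups, power = Φ(d·√(n/2) − z_{α/2}).
d·√(n/2) = 0.52 × √(84/2) = 0.52 × 6.481 = 3.370.
z_β = 3.370 − 1.960 = 1.410.
Power = Φ(1.410) = 0.921.

power ≈ 0.92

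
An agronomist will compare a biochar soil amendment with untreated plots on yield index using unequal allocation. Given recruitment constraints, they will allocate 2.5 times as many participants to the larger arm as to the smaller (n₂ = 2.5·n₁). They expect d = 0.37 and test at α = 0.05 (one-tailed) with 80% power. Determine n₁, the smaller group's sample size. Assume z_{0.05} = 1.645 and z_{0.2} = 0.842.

n₁ = 64

With allocation ratio k = n₂/n₁ = 2.5, Var(x̄₁−x̄₂) = σ²(1/n₁ + 1/(k·n₁)) = σ²·(k+1)/(k·n₁).
So n₁ = (1 + 1/k)·((z_{α} + z_β)/d)² = 1.400 × (2.487/0.37)².
n₁ = 1.400 × 45.18 = 63.3.
Round up: n₁ = 64, giving n₂ = 2.5 × 64 = 160.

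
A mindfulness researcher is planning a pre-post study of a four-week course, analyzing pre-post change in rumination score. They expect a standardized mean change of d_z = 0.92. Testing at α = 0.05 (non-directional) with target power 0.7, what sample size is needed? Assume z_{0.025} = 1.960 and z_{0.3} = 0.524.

For a paired (one-sample on differences) test: n = ((z_{α/2} + z_β) / d)².
z_{α/2} + z_β = 1.960 + 0.524 = 2.484.
n = (2.484 / 0.92)² = 2.700² = 7.29.
Round up.

n = 8 pairs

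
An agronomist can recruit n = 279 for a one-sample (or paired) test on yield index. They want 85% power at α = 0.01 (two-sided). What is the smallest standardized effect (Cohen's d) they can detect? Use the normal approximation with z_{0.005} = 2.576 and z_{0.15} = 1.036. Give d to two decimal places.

For a single sample (or paired design) of n = 279: d_min = (z_{α/2} + z_β)/√n.
z-sum = 2.576 + 1.036 = 3.612.
d_min = 3.612 / √279 = 3.612 / 16.703 = 0.216.

d_min ≈ 0.22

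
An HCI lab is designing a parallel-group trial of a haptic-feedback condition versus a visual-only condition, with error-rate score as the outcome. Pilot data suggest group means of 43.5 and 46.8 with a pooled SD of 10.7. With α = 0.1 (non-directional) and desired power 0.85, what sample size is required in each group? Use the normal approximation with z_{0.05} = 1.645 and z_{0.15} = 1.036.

Cohen's d = |M₁ − M₂| / SD_pooled = |43.5 − 46.8| / 10.7 = 3.3 / 10.7 = 0.308.
For two independent groups with equal n: n = 2·((z_{α/2} + z_β) / d)².
z_{α/2} + z_β = 1.645 + 1.036 = 2.681.
n = 2 × (2.681 / 0.308)² = 2 × 8.705² = 2 × 75.77 = 151.5.
Round up to the next whole participant.

n = 152 per group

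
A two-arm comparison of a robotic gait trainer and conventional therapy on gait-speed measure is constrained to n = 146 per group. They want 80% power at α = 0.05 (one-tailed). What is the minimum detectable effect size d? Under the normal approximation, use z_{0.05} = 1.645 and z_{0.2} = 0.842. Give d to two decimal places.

d_min ≈ 0.29

For two independent groups of n = 146 each: d_min = (z_{α} + z_β)·√(2/n).
z-sum = 1.645 + 0.842 = 2.487.
d_min = 2.487 × √(2/146) = 2.487 × 0.1170 = 0.291.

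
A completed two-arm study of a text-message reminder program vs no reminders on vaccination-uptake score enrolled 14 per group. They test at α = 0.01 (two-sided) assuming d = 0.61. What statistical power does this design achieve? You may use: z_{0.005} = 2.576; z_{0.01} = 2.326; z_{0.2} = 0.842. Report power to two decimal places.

For two equal groups, power = Φ(d·√(n/2) − z_{α/2}).
d·√(n/2) = 0.61 × √(14/2) = 0.61 × 2.646 = 1.614.
z_β = 1.614 − 2.576 = -0.962.
Power = Φ(-0.962) = 0.168.

power ≈ 0.17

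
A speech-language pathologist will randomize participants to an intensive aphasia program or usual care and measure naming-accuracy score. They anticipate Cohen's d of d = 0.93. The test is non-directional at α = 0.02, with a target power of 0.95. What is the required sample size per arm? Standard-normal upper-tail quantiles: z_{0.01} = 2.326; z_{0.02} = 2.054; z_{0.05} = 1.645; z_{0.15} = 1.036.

n = 37 per group

For two independent groups with equal n: n = 2·((z_{α/2} + z_β) / d)².
z_{α/2} + z_β = 2.326 + 1.645 = 3.971.
n = 2 × (3.971 / 0.93)² = 2 × 4.270² = 2 × 18.23 = 36.5.
Round up to the next whole participant.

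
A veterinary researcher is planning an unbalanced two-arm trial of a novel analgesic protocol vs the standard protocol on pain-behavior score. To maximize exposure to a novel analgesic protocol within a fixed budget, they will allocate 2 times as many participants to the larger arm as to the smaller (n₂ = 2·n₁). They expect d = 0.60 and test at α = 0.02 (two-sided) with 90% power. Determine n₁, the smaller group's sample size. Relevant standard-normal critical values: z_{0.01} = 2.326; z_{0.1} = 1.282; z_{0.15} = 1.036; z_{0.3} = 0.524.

With allocation ratio k = n₂/n₁ = 2, Var(x̄₁−x̄₂) = σ²(1/n₁ + 1/(k·n₁)) = σ²·(k+1)/(k·n₁).
So n₁ = (1 + 1/k)·((z_{α/2} + z_β)/d)² = 1.500 × (3.608/0.60)².
n₁ = 1.500 × 36.16 = 54.2.
Round up: n₁ = 55, giving n₂ = 2 × 55 = 110.

n₁ = 55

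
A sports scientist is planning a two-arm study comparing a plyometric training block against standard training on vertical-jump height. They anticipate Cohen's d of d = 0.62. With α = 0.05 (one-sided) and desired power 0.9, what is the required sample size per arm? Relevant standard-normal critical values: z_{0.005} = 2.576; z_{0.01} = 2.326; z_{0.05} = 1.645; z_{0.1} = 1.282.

n = 45 per group

For two independent groups with equal n: n = 2·((z_{α} + z_β) / d)².
z_{α} + z_β = 1.645 + 1.282 = 2.927.
n = 2 × (2.927 / 0.62)² = 2 × 4.721² = 2 × 22.29 = 44.6.
Round up to the next whole participant.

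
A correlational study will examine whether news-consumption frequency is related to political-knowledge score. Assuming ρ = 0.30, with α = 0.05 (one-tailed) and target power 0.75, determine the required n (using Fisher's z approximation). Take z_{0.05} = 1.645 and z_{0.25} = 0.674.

n = 60

Fisher's z: C = ½·ln((1+r)/(1−r)) = ½·ln(1.8571) = 0.3095.
n = ((z_{α} + z_β)/C)² + 3.
(1.645 + 0.674) / 0.3095 = 2.319 / 0.3095 = 7.493.
n = 7.493² + 3 = 56.14 + 3 = 59.1.
Round up.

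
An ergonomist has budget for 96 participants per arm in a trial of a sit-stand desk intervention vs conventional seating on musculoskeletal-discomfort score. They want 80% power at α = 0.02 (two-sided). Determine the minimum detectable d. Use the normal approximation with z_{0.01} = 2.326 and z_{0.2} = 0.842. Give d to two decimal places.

For two independent groups of n = 96 each: d_min = (z_{α/2} + z_β)·√(2/n).
z-sum = 2.326 + 0.842 = 3.168.
d_min = 3.168 × √(2/96) = 3.168 × 0.1443 = 0.457.

d_min ≈ 0.46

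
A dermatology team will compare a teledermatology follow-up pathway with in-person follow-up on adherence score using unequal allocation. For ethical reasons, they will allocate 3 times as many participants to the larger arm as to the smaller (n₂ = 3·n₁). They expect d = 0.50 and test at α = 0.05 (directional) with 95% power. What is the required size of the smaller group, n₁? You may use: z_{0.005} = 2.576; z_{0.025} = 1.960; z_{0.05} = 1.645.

With allocation ratio k = n₂/n₁ = 3, Var(x̄₁−x̄₂) = σ²(1/n₁ + 1/(k·n₁)) = σ²·(k+1)/(k·n₁).
So n₁ = (1 + 1/k)·((z_{α} + z_β)/d)² = 1.333 × (3.290/0.50)².
n₁ = 1.333 × 43.30 = 57.7.
Round up: n₁ = 58, giving n₂ = 3 × 58 = 174.

n₁ = 58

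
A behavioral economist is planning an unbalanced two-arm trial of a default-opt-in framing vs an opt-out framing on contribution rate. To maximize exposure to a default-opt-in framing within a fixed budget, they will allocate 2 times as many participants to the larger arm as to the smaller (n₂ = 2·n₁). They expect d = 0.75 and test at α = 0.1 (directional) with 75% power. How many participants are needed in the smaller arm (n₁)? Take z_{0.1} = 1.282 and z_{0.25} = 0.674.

With allocation ratio k = n₂/n₁ = 2, Var(x̄₁−x̄₂) = σ²(1/n₁ + 1/(k·n₁)) = σ²·(k+1)/(k·n₁).
So n₁ = (1 + 1/k)·((z_{α} + z_β)/d)² = 1.500 × (1.956/0.75)².
n₁ = 1.500 × 6.80 = 10.2.
Round up: n₁ = 11, giving n₂ = 2 × 11 = 22.

n₁ = 11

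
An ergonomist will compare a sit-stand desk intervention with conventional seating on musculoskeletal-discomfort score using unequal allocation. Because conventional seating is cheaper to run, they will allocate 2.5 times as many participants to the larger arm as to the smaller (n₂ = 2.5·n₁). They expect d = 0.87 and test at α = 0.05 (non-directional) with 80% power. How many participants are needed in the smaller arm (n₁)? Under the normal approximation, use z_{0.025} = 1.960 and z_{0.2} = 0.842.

With allocation ratio k = n₂/n₁ = 2.5, Var(x̄₁−x̄₂) = σ²(1/n₁ + 1/(k·n₁)) = σ²·(k+1)/(k·n₁).
So n₁ = (1 + 1/k)·((z_{α/2} + z_β)/d)² = 1.400 × (2.802/0.87)².
n₁ = 1.400 × 10.37 = 14.5.
Round up: n₁ = 15, giving n₂ = ⌈2.5 × 15⌉ = ⌈37.5⌉ = 38.

n₁ = 15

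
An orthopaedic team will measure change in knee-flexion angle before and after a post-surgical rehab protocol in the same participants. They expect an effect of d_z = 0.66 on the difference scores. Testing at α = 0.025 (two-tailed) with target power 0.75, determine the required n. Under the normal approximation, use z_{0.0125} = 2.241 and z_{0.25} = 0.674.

n = 20 pairs

For a paired (one-sample on differences) test: n = ((z_{α/2} + z_β) / d)².
z_{α/2} + z_β = 2.241 + 0.674 = 2.915.
n = (2.915 / 0.66)² = 4.417² = 19.51.
Round up.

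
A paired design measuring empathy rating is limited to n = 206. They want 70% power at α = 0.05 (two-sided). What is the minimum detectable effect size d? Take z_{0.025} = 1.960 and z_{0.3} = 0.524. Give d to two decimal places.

d_min ≈ 0.17

For a single sample (or paired design) of n = 206: d_min = (z_{α/2} + z_β)/√n.
z-sum = 1.960 + 0.524 = 2.484.
d_min = 2.484 / √206 = 2.484 / 14.353 = 0.173.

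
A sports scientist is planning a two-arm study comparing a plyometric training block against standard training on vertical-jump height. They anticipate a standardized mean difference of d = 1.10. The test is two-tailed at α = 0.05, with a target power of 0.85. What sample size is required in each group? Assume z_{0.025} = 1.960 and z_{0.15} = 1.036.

For two independent groups with equal n: n = 2·((z_{α/2} + z_β) / d)².
z_{α/2} + z_β = 1.960 + 1.036 = 2.996.
n = 2 × (2.996 / 1.10)² = 2 × 2.724² = 2 × 7.42 = 14.8.
Round up to the next whole participant.

n = 15 per group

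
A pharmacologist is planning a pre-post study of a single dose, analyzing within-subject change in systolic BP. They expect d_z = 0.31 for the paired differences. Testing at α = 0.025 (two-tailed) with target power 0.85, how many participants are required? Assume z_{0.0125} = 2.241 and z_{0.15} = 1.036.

n = 112 pairs

For a paired (one-sample on differences) test: n = ((z_{α/2} + z_β) / d)².
z_{α/2} + z_β = 2.241 + 1.036 = 3.277.
n = (3.277 / 0.31)² = 10.571² = 111.75.
Round up.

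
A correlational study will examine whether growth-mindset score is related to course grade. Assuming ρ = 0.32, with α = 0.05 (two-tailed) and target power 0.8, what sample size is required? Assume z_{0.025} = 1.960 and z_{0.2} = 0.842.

Fisher's z: C = ½·ln((1+r)/(1−r)) = ½·ln(1.9412) = 0.3316.
n = ((z_{α/2} + z_β)/C)² + 3.
(1.960 + 0.842) / 0.3316 = 2.802 / 0.3316 = 8.450.
n = 8.450² + 3 = 71.40 + 3 = 74.4.
Round up.

n = 75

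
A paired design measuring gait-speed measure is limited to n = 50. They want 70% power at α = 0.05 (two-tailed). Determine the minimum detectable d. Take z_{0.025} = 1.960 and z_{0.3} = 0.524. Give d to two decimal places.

d_min ≈ 0.35

For a single sample (or paired design) of n = 50: d_min = (z_{α/2} + z_β)/√n.
z-sum = 1.960 + 0.524 = 2.484.
d_min = 2.484 / √50 = 2.484 / 7.071 = 0.351.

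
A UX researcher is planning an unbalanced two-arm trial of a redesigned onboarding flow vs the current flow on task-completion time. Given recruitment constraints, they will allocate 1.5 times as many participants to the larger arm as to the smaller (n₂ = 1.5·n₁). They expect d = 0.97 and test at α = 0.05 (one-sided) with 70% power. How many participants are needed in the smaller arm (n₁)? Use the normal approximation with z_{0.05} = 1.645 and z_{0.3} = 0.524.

With allocation ratio k = n₂/n₁ = 1.5, Var(x̄₁−x̄₂) = σ²(1/n₁ + 1/(k·n₁)) = σ²·(k+1)/(k·n₁).
So n₁ = (1 + 1/k)·((z_{α} + z_β)/d)² = 1.667 × (2.169/0.97)².
n₁ = 1.667 × 5.00 = 8.3.
Round up: n₁ = 9, giving n₂ = ⌈1.5 × 9⌉ = ⌈13.5⌉ = 14.

n₁ = 9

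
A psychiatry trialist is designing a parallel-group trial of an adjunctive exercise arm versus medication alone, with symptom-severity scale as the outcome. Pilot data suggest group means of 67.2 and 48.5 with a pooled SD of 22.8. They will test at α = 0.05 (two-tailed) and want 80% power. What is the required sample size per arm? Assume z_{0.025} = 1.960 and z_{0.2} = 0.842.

Cohen's d = |M₁ − M₂| / SD_pooled = |67.2 − 48.5| / 22.8 = 18.7 / 22.8 = 0.820.
For two independent groups with equal n: n = 2·((z_{α/2} + z_β) / d)².
z_{α/2} + z_β = 1.960 + 0.842 = 2.802.
n = 2 × (2.802 / 0.820)² = 2 × 3.417² = 2 × 11.68 = 23.4.
Round up to the next whole participant.

n = 24 per group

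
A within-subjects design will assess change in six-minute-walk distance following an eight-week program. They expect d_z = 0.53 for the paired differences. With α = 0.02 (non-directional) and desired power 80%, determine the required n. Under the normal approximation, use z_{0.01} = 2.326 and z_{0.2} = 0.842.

n = 36 pairs

For a paired (one-sample on differences) test: n = ((z_{α/2} + z_β) / d)².
z_{α/2} + z_β = 2.326 + 0.842 = 3.168.
n = (3.168 / 0.53)² = 5.977² = 35.73.
Round up.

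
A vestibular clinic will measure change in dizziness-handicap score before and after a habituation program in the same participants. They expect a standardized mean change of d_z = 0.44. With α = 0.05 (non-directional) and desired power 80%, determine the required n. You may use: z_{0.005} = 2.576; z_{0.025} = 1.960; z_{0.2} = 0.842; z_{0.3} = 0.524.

n = 41 pairs

For a paired (one-sample on differences) test: n = ((z_{α/2} + z_β) / d)².
z_{α/2} + z_β = 1.960 + 0.842 = 2.802.
n = (2.802 / 0.44)² = 6.368² = 40.55.
Round up.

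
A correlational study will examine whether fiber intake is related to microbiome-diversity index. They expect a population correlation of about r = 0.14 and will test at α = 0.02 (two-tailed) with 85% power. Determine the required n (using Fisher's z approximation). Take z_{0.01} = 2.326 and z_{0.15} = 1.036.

Fisher's z: C = ½·ln((1+r)/(1−r)) = ½·ln(1.3256) = 0.1409.
n = ((z_{α/2} + z_β)/C)² + 3.
(2.326 + 1.036) / 0.1409 = 3.362 / 0.1409 = 23.861.
n = 23.861² + 3 = 569.34 + 3 = 572.3.
Round up.

n = 573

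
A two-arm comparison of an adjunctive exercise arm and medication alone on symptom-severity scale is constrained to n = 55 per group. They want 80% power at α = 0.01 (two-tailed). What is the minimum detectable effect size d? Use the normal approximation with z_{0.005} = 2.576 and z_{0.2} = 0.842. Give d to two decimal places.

d_min ≈ 0.65

For two independent groups of n = 55 each: d_min = (z_{α/2} + z_β)·√(2/n).
z-sum = 2.576 + 0.842 = 3.418.
d_min = 3.418 × √(2/55) = 3.418 × 0.1907 = 0.652.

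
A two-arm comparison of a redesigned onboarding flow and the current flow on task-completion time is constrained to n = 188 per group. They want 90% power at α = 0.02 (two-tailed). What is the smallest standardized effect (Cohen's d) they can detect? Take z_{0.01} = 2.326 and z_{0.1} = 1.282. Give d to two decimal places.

For two independent groups of n = 188 each: d_min = (z_{α/2} + z_β)·√(2/n).
z-sum = 2.326 + 1.282 = 3.608.
d_min = 3.608 × √(2/188) = 3.608 × 0.1031 = 0.372.

d_min ≈ 0.37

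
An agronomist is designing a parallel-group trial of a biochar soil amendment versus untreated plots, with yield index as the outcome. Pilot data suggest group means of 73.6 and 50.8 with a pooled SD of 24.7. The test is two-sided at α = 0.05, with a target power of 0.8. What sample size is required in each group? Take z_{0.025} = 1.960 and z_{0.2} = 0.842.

n = 19 per group

Cohen's d = |M₁ − M₂| / SD_pooled = |73.6 − 50.8| / 24.7 = 22.8 / 24.7 = 0.923.
For two independent groups with equal n: n = 2·((z_{α/2} + z_β) / d)².
z_{α/2} + z_β = 1.960 + 0.842 = 2.802.
n = 2 × (2.802 / 0.923)² = 2 × 3.036² = 2 × 9.22 = 18.4.
Round up to the next whole participant.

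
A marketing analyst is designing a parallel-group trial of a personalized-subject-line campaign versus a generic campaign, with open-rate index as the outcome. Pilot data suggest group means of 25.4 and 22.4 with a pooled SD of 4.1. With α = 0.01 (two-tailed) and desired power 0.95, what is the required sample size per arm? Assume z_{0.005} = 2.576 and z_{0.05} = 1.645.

Cohen's d = |M₁ − M₂| / SD_pooled = |25.4 − 22.4| / 4.1 = 3.0 / 4.1 = 0.732.
For two independent groups with equal n: n = 2·((z_{α/2} + z_β) / d)².
z_{α/2} + z_β = 2.576 + 1.645 = 4.221.
n = 2 × (4.221 / 0.732)² = 2 × 5.766² = 2 × 33.25 = 66.5.
Round up to the next whole participant.

n = 67 per group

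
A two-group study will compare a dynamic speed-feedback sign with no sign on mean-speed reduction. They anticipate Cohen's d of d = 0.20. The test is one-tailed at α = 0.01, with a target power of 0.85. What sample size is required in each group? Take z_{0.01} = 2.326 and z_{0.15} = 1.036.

For two independent groups with equal n: n = 2·((z_{α} + z_β) / d)².
z_{α} + z_β = 2.326 + 1.036 = 3.362.
n = 2 × (3.362 / 0.20)² = 2 × 16.810² = 2 × 282.58 = 565.2.
Round up to the next whole participant.

n = 566 per group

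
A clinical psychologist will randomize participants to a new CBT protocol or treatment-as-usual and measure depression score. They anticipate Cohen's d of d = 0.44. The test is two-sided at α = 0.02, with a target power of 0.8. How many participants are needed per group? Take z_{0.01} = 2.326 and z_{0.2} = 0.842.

For two independent groups with equal n: n = 2·((z_{α/2} + z_β) / d)².
z_{α/2} + z_β = 2.326 + 0.842 = 3.168.
n = 2 × (3.168 / 0.44)² = 2 × 7.200² = 2 × 51.84 = 103.7.
Round up to the next whole participant.

n = 104 per group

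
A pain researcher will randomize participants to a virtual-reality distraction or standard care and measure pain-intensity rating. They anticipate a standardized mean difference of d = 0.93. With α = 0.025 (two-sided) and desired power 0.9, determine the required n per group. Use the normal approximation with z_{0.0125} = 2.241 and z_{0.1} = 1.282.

n = 29 per group

For two independent groups with equal n: n = 2·((z_{α/2} + z_β) / d)².
z_{α/2} + z_β = 2.241 + 1.282 = 3.523.
n = 2 × (3.523 / 0.93)² = 2 × 3.788² = 2 × 14.35 = 28.7.
Round up to the next whole participant.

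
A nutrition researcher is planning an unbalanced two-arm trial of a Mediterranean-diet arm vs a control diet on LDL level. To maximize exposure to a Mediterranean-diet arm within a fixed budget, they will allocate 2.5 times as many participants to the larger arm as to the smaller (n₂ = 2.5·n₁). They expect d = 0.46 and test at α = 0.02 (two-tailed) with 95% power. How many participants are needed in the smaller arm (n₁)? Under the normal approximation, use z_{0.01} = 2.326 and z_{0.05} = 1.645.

n₁ = 105

With allocation ratio k = n₂/n₁ = 2.5, Var(x̄₁−x̄₂) = σ²(1/n₁ + 1/(k·n₁)) = σ²·(k+1)/(k·n₁).
So n₁ = (1 + 1/k)·((z_{α/2} + z_β)/d)² = 1.400 × (3.971/0.46)².
n₁ = 1.400 × 74.52 = 104.3.
Round up: n₁ = 105, giving n₂ = ⌈2.5 × 105⌉ = ⌈262.5⌉ = 263.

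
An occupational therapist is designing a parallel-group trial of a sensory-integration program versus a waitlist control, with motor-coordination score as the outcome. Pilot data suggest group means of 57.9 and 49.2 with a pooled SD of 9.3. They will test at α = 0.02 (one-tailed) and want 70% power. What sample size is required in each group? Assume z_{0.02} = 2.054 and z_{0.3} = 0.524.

n = 16 per group

Cohen's d = |M₁ − M₂| / SD_pooled = |57.9 − 49.2| / 9.3 = 8.7 / 9.3 = 0.935.
For two independent groups with equal n: n = 2·((z_{α} + z_β) / d)².
z_{α} + z_β = 2.054 + 0.524 = 2.578.
n = 2 × (2.578 / 0.935)² = 2 × 2.757² = 2 × 7.60 = 15.2.
Round up to the next whole participant.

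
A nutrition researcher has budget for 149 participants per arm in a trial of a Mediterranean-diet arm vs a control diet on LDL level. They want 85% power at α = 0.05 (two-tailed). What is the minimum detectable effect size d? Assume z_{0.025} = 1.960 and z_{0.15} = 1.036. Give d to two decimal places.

For two independent groups of n = 149 each: d_min = (z_{α/2} + z_β)·√(2/n).
z-sum = 1.960 + 1.036 = 2.996.
d_min = 2.996 × √(2/149) = 2.996 × 0.1159 = 0.347.

d_min ≈ 0.35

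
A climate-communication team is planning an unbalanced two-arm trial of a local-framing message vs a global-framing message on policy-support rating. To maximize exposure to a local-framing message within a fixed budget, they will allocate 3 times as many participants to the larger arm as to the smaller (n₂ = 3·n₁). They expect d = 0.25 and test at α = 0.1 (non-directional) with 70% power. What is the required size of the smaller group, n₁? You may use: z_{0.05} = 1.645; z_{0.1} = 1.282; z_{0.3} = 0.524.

n₁ = 101

With allocation ratio k = n₂/n₁ = 3, Var(x̄₁−x̄₂) = σ²(1/n₁ + 1/(k·n₁)) = σ²·(k+1)/(k·n₁).
So n₁ = (1 + 1/k)·((z_{α/2} + z_β)/d)² = 1.333 × (2.169/0.25)².
n₁ = 1.333 × 75.27 = 100.4.
Round up: n₁ = 101, giving n₂ = 3 × 101 = 303.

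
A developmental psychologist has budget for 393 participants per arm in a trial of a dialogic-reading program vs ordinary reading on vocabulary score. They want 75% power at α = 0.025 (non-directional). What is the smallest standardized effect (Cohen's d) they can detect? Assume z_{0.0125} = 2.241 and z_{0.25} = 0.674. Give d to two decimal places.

d_min ≈ 0.21

For two independent groups of n = 393 each: d_min = (z_{α/2} + z_β)·√(2/n).
z-sum = 2.241 + 0.674 = 2.915.
d_min = 2.915 × √(2/393) = 2.915 × 0.0713 = 0.208.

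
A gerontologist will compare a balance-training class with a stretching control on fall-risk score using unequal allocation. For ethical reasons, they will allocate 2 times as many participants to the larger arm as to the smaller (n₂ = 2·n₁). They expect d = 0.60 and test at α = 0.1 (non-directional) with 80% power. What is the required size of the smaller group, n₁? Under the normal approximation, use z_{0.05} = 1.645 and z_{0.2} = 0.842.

n₁ = 26

With allocation ratio k = n₂/n₁ = 2, Var(x̄₁−x̄₂) = σ²(1/n₁ + 1/(k·n₁)) = σ²·(k+1)/(k·n₁).
So n₁ = (1 + 1/k)·((z_{α/2} + z_β)/d)² = 1.500 × (2.487/0.60)².
n₁ = 1.500 × 17.18 = 25.8.
Round up: n₁ = 26, giving n₂ = 2 × 26 = 52.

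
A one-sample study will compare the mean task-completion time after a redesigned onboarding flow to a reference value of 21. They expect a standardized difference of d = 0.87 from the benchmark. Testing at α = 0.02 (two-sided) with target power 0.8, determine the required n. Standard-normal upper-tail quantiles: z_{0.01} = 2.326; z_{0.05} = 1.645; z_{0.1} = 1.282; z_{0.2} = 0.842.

n = 14

For a one-sample test: n = ((z_{α/2} + z_β) / d)².
z_{α/2} + z_β = 2.326 + 0.842 = 3.168.
n = (3.168 / 0.87)² = 3.641² = 13.26.
Round up.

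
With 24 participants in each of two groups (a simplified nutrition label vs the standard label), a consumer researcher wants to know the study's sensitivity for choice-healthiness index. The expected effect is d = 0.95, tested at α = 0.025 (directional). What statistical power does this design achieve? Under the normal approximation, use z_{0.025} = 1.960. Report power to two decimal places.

For two equal groups, power = Φ(d·√(n/2) − z_{α}).
d·√(n/2) = 0.95 × √(24/2) = 0.95 × 3.464 = 3.291.
z_β = 3.291 − 1.960 = 1.331.
Power = Φ(1.331) = 0.908.

power ≈ 0.91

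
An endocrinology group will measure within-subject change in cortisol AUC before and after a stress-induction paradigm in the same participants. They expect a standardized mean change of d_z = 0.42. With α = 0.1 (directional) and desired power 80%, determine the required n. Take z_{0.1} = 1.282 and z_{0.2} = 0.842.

For a paired (one-sample on differences) test: n = ((z_{α} + z_β) / d)².
z_{α} + z_β = 1.282 + 0.842 = 2.124.
n = (2.124 / 0.42)² = 5.057² = 25.57.
Round up.

n = 26 pairs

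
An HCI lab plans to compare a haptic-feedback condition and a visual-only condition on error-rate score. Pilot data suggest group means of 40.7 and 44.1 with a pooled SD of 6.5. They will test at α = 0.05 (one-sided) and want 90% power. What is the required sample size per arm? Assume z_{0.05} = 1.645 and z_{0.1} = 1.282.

Cohen's d = |M₁ − M₂| / SD_pooled = |40.7 − 44.1| / 6.5 = 3.4 / 6.5 = 0.523.
For two independent groups with equal n: n = 2·((z_{α} + z_β) / d)².
z_{α} + z_β = 1.645 + 1.282 = 2.927.
n = 2 × (2.927 / 0.523)² = 2 × 5.597² = 2 × 31.32 = 62.6.
Round up to the next whole participant.

n = 63 per group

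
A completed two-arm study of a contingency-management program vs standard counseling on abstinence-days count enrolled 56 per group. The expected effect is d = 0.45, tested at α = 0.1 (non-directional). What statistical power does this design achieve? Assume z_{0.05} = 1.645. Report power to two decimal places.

For two equal groups, power = Φ(d·√(n/2) − z_{α/2}).
d·√(n/2) = 0.45 × √(56/2) = 0.45 × 5.292 = 2.381.
z_β = 2.381 − 1.645 = 0.736.
Power = Φ(0.736) = 0.769.

power ≈ 0.77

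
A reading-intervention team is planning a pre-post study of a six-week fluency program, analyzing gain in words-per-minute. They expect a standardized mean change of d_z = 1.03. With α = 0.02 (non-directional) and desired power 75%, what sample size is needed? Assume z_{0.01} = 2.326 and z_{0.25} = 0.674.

For a paired (one-sample on differences) test: n = ((z_{α/2} + z_β) / d)².
z_{α/2} + z_β = 2.326 + 0.674 = 3.000.
n = (3.000 / 1.03)² = 2.913² = 8.48.
Round up.

n = 9 pairs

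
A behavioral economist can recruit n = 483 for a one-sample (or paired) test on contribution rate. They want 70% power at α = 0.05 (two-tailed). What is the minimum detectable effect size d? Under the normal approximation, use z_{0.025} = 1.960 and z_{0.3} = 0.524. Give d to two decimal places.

d_min ≈ 0.11

For a single sample (or paired design) of n = 483: d_min = (z_{α/2} + z_β)/√n.
z-sum = 1.960 + 0.524 = 2.484.
d_min = 2.484 / √483 = 2.484 / 21.977 = 0.113.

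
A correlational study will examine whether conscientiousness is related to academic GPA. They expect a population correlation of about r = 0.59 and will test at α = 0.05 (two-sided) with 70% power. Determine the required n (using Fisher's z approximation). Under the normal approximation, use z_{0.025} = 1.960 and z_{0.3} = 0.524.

n = 17

Fisher's z: C = ½·ln((1+r)/(1−r)) = ½·ln(3.8780) = 0.6777.
n = ((z_{α/2} + z_β)/C)² + 3.
(1.960 + 0.524) / 0.6777 = 2.484 / 0.6777 = 3.665.
n = 3.665² + 3 = 13.43 + 3 = 16.4.
Round up.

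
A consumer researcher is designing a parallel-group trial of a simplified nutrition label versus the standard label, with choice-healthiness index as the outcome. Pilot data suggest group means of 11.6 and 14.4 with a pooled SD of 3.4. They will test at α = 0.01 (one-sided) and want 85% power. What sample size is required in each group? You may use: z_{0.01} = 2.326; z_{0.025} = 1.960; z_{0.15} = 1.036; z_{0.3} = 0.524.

n = 34 per group

Cohen's d = |M₁ − M₂| / SD_pooled = |11.6 − 14.4| / 3.4 = 2.8 / 3.4 = 0.824.
For two independent groups with equal n: n = 2·((z_{α} + z_β) / d)².
z_{α} + z_β = 2.326 + 1.036 = 3.362.
n = 2 × (3.362 / 0.824)² = 2 × 4.080² = 2 × 16.65 = 33.3.
Round up to the next whole participant.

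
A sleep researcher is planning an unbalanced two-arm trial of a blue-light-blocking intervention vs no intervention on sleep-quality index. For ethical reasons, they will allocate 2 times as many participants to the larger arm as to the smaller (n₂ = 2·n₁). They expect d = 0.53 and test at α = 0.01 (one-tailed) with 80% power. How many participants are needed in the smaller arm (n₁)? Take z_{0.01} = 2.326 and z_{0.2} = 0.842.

With allocation ratio k = n₂/n₁ = 2, Var(x̄₁−x̄₂) = σ²(1/n₁ + 1/(k·n₁)) = σ²·(k+1)/(k·n₁).
So n₁ = (1 + 1/k)·((z_{α} + z_β)/d)² = 1.500 × (3.168/0.53)².
n₁ = 1.500 × 35.73 = 53.6.
Round up: n₁ = 54, giving n₂ = 2 × 54 = 108.

n₁ = 54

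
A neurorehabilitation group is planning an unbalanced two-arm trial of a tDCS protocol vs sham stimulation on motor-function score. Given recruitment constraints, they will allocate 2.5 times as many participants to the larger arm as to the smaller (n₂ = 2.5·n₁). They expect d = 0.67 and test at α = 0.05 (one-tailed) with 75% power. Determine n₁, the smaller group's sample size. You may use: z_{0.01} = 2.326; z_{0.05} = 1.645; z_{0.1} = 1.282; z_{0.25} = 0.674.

With allocation ratio k = n₂/n₁ = 2.5, Var(x̄₁−x̄₂) = σ²(1/n₁ + 1/(k·n₁)) = σ²·(k+1)/(k·n₁).
So n₁ = (1 + 1/k)·((z_{α} + z_β)/d)² = 1.400 × (2.319/0.67)².
n₁ = 1.400 × 11.98 = 16.8.
Round up: n₁ = 17, giving n₂ = ⌈2.5 × 17⌉ = ⌈42.5⌉ = 43.

n₁ = 17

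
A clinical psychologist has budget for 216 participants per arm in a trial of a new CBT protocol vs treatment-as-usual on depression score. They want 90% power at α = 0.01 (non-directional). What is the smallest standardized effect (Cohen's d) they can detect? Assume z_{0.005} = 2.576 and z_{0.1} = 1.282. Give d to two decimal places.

d_min ≈ 0.37

For two independent groups of n = 216 each: d_min = (z_{α/2} + z_β)·√(2/n).
z-sum = 2.576 + 1.282 = 3.858.
d_min = 3.858 × √(2/216) = 3.858 × 0.0962 = 0.371.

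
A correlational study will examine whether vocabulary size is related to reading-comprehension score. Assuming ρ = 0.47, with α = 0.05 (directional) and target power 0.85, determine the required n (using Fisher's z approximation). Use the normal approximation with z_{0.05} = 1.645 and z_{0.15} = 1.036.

Fisher's z: C = ½·ln((1+r)/(1−r)) = ½·ln(2.7736) = 0.5101.
n = ((z_{α} + z_β)/C)² + 3.
(1.645 + 1.036) / 0.5101 = 2.681 / 0.5101 = 5.256.
n = 5.256² + 3 = 27.62 + 3 = 30.6.
Round up.

n = 31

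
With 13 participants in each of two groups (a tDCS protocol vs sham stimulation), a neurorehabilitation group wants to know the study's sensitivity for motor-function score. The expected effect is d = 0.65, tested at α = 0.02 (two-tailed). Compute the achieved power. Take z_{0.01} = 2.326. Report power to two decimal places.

For two equal groups, power = Φ(d·√(n/2) − z_{α/2}).
d·√(n/2) = 0.65 × √(13/2) = 0.65 × 2.550 = 1.657.
z_β = 1.657 − 2.326 = -0.669.
Power = Φ(-0.669) = 0.252.

power ≈ 0.25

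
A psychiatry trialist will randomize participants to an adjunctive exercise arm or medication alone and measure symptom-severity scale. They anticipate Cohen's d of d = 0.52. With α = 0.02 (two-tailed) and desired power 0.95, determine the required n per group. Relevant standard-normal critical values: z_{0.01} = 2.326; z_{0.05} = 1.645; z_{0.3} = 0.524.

n = 117 per group

For two independent groups with equal n: n = 2·((z_{α/2} + z_β) / d)².
z_{α/2} + z_β = 2.326 + 1.645 = 3.971.
n = 2 × (3.971 / 0.52)² = 2 × 7.637² = 2 × 58.32 = 116.6.
Round up to the next whole participant.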